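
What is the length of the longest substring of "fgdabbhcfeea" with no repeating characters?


Input: "fgdabbhcfeea"
Sliding window (track last position of each char):
  Position 0 ('f'): window [0,0] length 1 -- new best
  Position 1 ('g'): window [0,1] length 2 -- new best
  Position 2 ('d'): window [0,2] length 3 -- new best
  Position 3 ('a'): window [0,3] length 4 -- new best
  Position 4 ('b'): window [0,4] length 5 -- new best
  Position 5 ('b'): repeat (last at 4), move window start to 5
  Position 5 ('b'): window [5,5] length 1
  Position 6 ('h'): window [5,6] length 2
  Position 7 ('c'): window [5,7] length 3
  Position 8 ('f'): window [5,8] length 4
  Position 9 ('e'): window [5,9] length 5
  Position 10 ('e'): repeat (last at 9), move window start to 10
  Position 10 ('e'): window [10,10] length 1
  Position 11 ('a'): window [10,11] length 2
Longest substring with no repeats: "fgdab" with length 5

5


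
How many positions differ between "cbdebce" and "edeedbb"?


Comparing "cbdebce" and "edeedbb" position by position:
  Position 0: 'c' vs 'e' => DIFFER
  Position 1: 'b' vs 'd' => DIFFER
  Position 2: 'd' vs 'e' => DIFFER
  Position 3: 'e' vs 'e' => same
  Position 4: 'b' vs 'd' => DIFFER
  Position 5: 'c' vs 'b' => DIFFER
  Position 6: 'e' vs 'b' => DIFFER
Positions that differ: 6

6


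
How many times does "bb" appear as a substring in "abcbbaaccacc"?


Searching for "bb" in "abcbbaaccacc"
Scanning each position:
  Position 0: "ab" => no
  Position 1: "bc" => no
  Position 2: "cb" => no
  Position 3: "bb" => MATCH
  Position 4: "ba" => no
  Position 5: "aa" => no
  Position 6: "ac" => no
  Position 7: "cc" => no
  Position 8: "ca" => no
  Position 9: "ac" => no
  Position 10: "cc" => no
Total occurrences: 1

1


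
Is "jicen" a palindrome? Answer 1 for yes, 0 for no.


Input: jicen
Reversed: necij
  Compare pos 0 ('j') with pos 4 ('n'): MISMATCH
  Compare pos 1 ('i') with pos 3 ('e'): MISMATCH
Result: not a palindrome

0


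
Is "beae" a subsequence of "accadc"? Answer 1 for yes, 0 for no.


Check if "beae" is a subsequence of "accadc"
Greedy scan:
  Position 0 ('a'): no match needed
  Position 1 ('c'): no match needed
  Position 2 ('c'): no match needed
  Position 3 ('a'): no match needed
  Position 4 ('d'): no match needed
  Position 5 ('c'): no match needed
Only matched 0/4 characters => not a subsequence

0


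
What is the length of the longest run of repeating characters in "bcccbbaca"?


Input: "bcccbbaca"
Scanning for longest run:
  Position 1 ('c'): new char, reset run to 1
  Position 2 ('c'): continues run of 'c', length=2
  Position 3 ('c'): continues run of 'c', length=3
  Position 4 ('b'): new char, reset run to 1
  Position 5 ('b'): continues run of 'b', length=2
  Position 6 ('a'): new char, reset run to 1
  Position 7 ('c'): new char, reset run to 1
  Position 8 ('a'): new char, reset run to 1
Longest run: 'c' with length 3

3


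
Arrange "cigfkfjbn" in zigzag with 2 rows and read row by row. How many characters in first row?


Zigzag "cigfkfjbn" into 2 rows:
Placing characters:
  'c' => row 0
  'i' => row 1
  'g' => row 0
  'f' => row 1
  'k' => row 0
  'f' => row 1
  'j' => row 0
  'b' => row 1
  'n' => row 0
Rows:
  Row 0: "cgkjn"
  Row 1: "iffb"
First row length: 5

5


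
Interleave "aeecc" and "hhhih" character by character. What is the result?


Interleaving "aeecc" and "hhhih":
  Position 0: 'a' from first, 'h' from second => "ah"
  Position 1: 'e' from first, 'h' from second => "eh"
  Position 2: 'e' from first, 'h' from second => "eh"
  Position 3: 'c' from first, 'i' from second => "ci"
  Position 4: 'c' from first, 'h' from second => "ch"
Result: ahehehcich

ahehehcich


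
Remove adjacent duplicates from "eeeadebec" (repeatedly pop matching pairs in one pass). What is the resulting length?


Input: eeeadebec
Stack-based adjacent duplicate removal:
  Read 'e': push. Stack: e
  Read 'e': matches stack top 'e' => pop. Stack: (empty)
  Read 'e': push. Stack: e
  Read 'a': push. Stack: ea
  Read 'd': push. Stack: ead
  Read 'e': push. Stack: eade
  Read 'b': push. Stack: eadeb
  Read 'e': push. Stack: eadebe
  Read 'c': push. Stack: eadebec
Final stack: "eadebec" (length 7)

7


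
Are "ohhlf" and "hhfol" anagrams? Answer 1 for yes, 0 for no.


Strings: "ohhlf", "hhfol"
Sorted first:  fhhlo
Sorted second: fhhlo
Sorted forms match => anagrams

1


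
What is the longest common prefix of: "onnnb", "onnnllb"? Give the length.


Words: onnnb, onnnllb
  Position 0: all 'o' => match
  Position 1: all 'n' => match
  Position 2: all 'n' => match
  Position 3: all 'n' => match
  Position 4: ('b', 'l') => mismatch, stop
LCP = "onnn" (length 4)

4


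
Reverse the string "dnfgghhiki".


Input: dnfgghhiki
Reading characters right to left:
  Position 9: 'i'
  Position 8: 'k'
  Position 7: 'i'
  Position 6: 'h'
  Position 5: 'h'
  Position 4: 'g'
  Position 3: 'g'
  Position 2: 'f'
  Position 1: 'n'
  Position 0: 'd'
Reversed: ikihhggfnd

ikihhggfnd


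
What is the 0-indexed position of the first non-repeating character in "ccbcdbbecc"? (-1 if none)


Input: ccbcdbbecc
Character frequencies:
  'b': 3
  'c': 5
  'd': 1
  'e': 1
Scanning left to right for freq == 1:
  Position 0 ('c'): freq=5, skip
  Position 1 ('c'): freq=5, skip
  Position 2 ('b'): freq=3, skip
  Position 3 ('c'): freq=5, skip
  Position 4 ('d'): unique! => answer = 4

4


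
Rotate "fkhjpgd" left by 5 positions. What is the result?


Input: "fkhjpgd", rotate left by 5
First 5 characters: "fkhjp"
Remaining characters: "gd"
Concatenate remaining + first: "gd" + "fkhjp" = "gdfkhjp"

gdfkhjp


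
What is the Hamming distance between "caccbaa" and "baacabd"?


Comparing "caccbaa" and "baacabd" position by position:
  Position 0: 'c' vs 'b' => differ
  Position 1: 'a' vs 'a' => same
  Position 2: 'c' vs 'a' => differ
  Position 3: 'c' vs 'c' => same
  Position 4: 'b' vs 'a' => differ
  Position 5: 'a' vs 'b' => differ
  Position 6: 'a' vs 'd' => differ
Total differences (Hamming distance): 5

5


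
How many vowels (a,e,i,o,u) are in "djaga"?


Input: djaga
Checking each character:
  'd' at position 0: consonant
  'j' at position 1: consonant
  'a' at position 2: vowel (running total: 1)
  'g' at position 3: consonant
  'a' at position 4: vowel (running total: 2)
Total vowels: 2

2


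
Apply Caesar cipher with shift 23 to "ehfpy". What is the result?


Caesar cipher: shift "ehfpy" by 23
  'e' (pos 4) + 23 = pos 1 = 'b'
  'h' (pos 7) + 23 = pos 4 = 'e'
  'f' (pos 5) + 23 = pos 2 = 'c'
  'p' (pos 15) + 23 = pos 12 = 'm'
  'y' (pos 24) + 23 = pos 21 = 'v'
Result: becmv

becmv


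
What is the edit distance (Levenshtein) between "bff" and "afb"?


Computing edit distance: "bff" -> "afb"
DP table:
           a    f    b
      0    1    2    3
  b   1    1    2    2
  f   2    2    1    2
  f   3    3    2    2
Edit distance = dp[3][3] = 2

2


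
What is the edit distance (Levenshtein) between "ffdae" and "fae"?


Computing edit distance: "ffdae" -> "fae"
DP table:
           f    a    e
      0    1    2    3
  f   1    0    1    2
  f   2    1    1    2
  d   3    2    2    2
  a   4    3    2    3
  e   5    4    3    2
Edit distance = dp[5][3] = 2

2


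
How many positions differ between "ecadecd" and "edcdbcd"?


Comparing "ecadecd" and "edcdbcd" position by position:
  Position 0: 'e' vs 'e' => same
  Position 1: 'c' vs 'd' => DIFFER
  Position 2: 'a' vs 'c' => DIFFER
  Position 3: 'd' vs 'd' => same
  Position 4: 'e' vs 'b' => DIFFER
  Position 5: 'c' vs 'c' => same
  Position 6: 'd' vs 'd' => same
Positions that differ: 3

3


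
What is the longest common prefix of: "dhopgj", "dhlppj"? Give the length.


Words: dhopgj, dhlppj
  Position 0: all 'd' => match
  Position 1: all 'h' => match
  Position 2: ('o', 'l') => mismatch, stop
LCP = "dh" (length 2)

2


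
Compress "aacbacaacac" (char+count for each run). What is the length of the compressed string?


Input: aacbacaacac
Runs:
  'a' x 2 => "a2"
  'c' x 1 => "c1"
  'b' x 1 => "b1"
  'a' x 1 => "a1"
  'c' x 1 => "c1"
  'a' x 2 => "a2"
  'c' x 1 => "c1"
  'a' x 1 => "a1"
  'c' x 1 => "c1"
Compressed: "a2c1b1a1c1a2c1a1c1"
Compressed length: 18

18


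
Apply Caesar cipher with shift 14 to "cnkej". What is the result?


Caesar cipher: shift "cnkej" by 14
  'c' (pos 2) + 14 = pos 16 = 'q'
  'n' (pos 13) + 14 = pos 1 = 'b'
  'k' (pos 10) + 14 = pos 24 = 'y'
  'e' (pos 4) + 14 = pos 18 = 's'
  'j' (pos 9) + 14 = pos 23 = 'x'
Result: qbysx

qbysx


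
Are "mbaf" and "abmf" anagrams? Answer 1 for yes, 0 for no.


Strings: "mbaf", "abmf"
Sorted first:  abfm
Sorted second: abfm
Sorted forms match => anagrams

1


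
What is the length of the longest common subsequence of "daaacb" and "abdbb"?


LCS of "daaacb" and "abdbb"
DP table:
           a    b    d    b    b
      0    0    0    0    0    0
  d   0    0    0    1    1    1
  a   0    1    1    1    1    1
  a   0    1    1    1    1    1
  a   0    1    1    1    1    1
  c   0    1    1    1    1    1
  b   0    1    2    2    2    2
LCS length = dp[6][5] = 2

2


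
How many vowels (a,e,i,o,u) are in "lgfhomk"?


Input: lgfhomk
Checking each character:
  'l' at position 0: consonant
  'g' at position 1: consonant
  'f' at position 2: consonant
  'h' at position 3: consonant
  'o' at position 4: vowel (running total: 1)
  'm' at position 5: consonant
  'k' at position 6: consonant
Total vowels: 1

1


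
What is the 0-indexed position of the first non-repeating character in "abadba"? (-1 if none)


Input: abadba
Character frequencies:
  'a': 3
  'b': 2
  'd': 1
Scanning left to right for freq == 1:
  Position 0 ('a'): freq=3, skip
  Position 1 ('b'): freq=2, skip
  Position 2 ('a'): freq=3, skip
  Position 3 ('d'): unique! => answer = 3

3


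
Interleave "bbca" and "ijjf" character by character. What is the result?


Interleaving "bbca" and "ijjf":
  Position 0: 'b' from first, 'i' from second => "bi"
  Position 1: 'b' from first, 'j' from second => "bj"
  Position 2: 'c' from first, 'j' from second => "cj"
  Position 3: 'a' from first, 'f' from second => "af"
Result: bibjcjaf

bibjcjaf


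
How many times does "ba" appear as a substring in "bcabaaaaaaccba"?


Searching for "ba" in "bcabaaaaaaccba"
Scanning each position:
  Position 0: "bc" => no
  Position 1: "ca" => no
  Position 2: "ab" => no
  Position 3: "ba" => MATCH
  Position 4: "aa" => no
  Position 5: "aa" => no
  Position 6: "aa" => no
  Position 7: "aa" => no
  Position 8: "aa" => no
  Position 9: "ac" => no
  Position 10: "cc" => no
  Position 11: "cb" => no
  Position 12: "ba" => MATCH
Total occurrences: 2

2


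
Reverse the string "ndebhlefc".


Input: ndebhlefc
Reading characters right to left:
  Position 8: 'c'
  Position 7: 'f'
  Position 6: 'e'
  Position 5: 'l'
  Position 4: 'h'
  Position 3: 'b'
  Position 2: 'e'
  Position 1: 'd'
  Position 0: 'n'
Reversed: cfelhbedn

cfelhbedn


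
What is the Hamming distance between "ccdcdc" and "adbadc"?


Comparing "ccdcdc" and "adbadc" position by position:
  Position 0: 'c' vs 'a' => differ
  Position 1: 'c' vs 'd' => differ
  Position 2: 'd' vs 'b' => differ
  Position 3: 'c' vs 'a' => differ
  Position 4: 'd' vs 'd' => same
  Position 5: 'c' vs 'c' => same
Total differences (Hamming distance): 4

4


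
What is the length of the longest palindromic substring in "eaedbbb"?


Input: "eaedbbb"
Checking substrings for palindromes:
  [0:3] "eae" (len 3) => palindrome
  [4:7] "bbb" (len 3) => palindrome
  [4:6] "bb" (len 2) => palindrome
  [5:7] "bb" (len 2) => palindrome
Longest palindromic substring: "eae" with length 3

3


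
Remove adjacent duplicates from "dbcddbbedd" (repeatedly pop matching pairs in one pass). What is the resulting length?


Input: dbcddbbedd
Stack-based adjacent duplicate removal:
  Read 'd': push. Stack: d
  Read 'b': push. Stack: db
  Read 'c': push. Stack: dbc
  Read 'd': push. Stack: dbcd
  Read 'd': matches stack top 'd' => pop. Stack: dbc
  Read 'b': push. Stack: dbcb
  Read 'b': matches stack top 'b' => pop. Stack: dbc
  Read 'e': push. Stack: dbce
  Read 'd': push. Stack: dbced
  Read 'd': matches stack top 'd' => pop. Stack: dbce
Final stack: "dbce" (length 4)

4


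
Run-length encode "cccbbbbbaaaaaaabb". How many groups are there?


Input: cccbbbbbaaaaaaabb
Scanning for consecutive runs:
  Group 1: 'c' x 3 (positions 0-2)
  Group 2: 'b' x 5 (positions 3-7)
  Group 3: 'a' x 7 (positions 8-14)
  Group 4: 'b' x 2 (positions 15-16)
Total groups: 4

4


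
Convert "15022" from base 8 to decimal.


Input: "15022" in base 8
Positional expansion:
  Digit '1' (value 1) x 8^4 = 4096
  Digit '5' (value 5) x 8^3 = 2560
  Digit '0' (value 0) x 8^2 = 0
  Digit '2' (value 2) x 8^1 = 16
  Digit '2' (value 2) x 8^0 = 2
Sum = 6674

6674


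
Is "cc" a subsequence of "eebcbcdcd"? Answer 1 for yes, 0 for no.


Check if "cc" is a subsequence of "eebcbcdcd"
Greedy scan:
  Position 0 ('e'): no match needed
  Position 1 ('e'): no match needed
  Position 2 ('b'): no match needed
  Position 3 ('c'): matches sub[0] = 'c'
  Position 4 ('b'): no match needed
  Position 5 ('c'): matches sub[1] = 'c'
  Position 6 ('d'): no match needed
  Position 7 ('c'): no match needed
  Position 8 ('d'): no match needed
All 2 characters matched => is a subsequence

1


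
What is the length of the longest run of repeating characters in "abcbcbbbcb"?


Input: "abcbcbbbcb"
Scanning for longest run:
  Position 1 ('b'): new char, reset run to 1
  Position 2 ('c'): new char, reset run to 1
  Position 3 ('b'): new char, reset run to 1
  Position 4 ('c'): new char, reset run to 1
  Position 5 ('b'): new char, reset run to 1
  Position 6 ('b'): continues run of 'b', length=2
  Position 7 ('b'): continues run of 'b', length=3
  Position 8 ('c'): new char, reset run to 1
  Position 9 ('b'): new char, reset run to 1
Longest run: 'b' with length 3

3


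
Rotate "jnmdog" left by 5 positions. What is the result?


Input: "jnmdog", rotate left by 5
First 5 characters: "jnmdo"
Remaining characters: "g"
Concatenate remaining + first: "g" + "jnmdo" = "gjnmdo"

gjnmdo


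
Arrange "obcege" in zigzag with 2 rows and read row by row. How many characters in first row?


Zigzag "obcege" into 2 rows:
Placing characters:
  'o' => row 0
  'b' => row 1
  'c' => row 0
  'e' => row 1
  'g' => row 0
  'e' => row 1
Rows:
  Row 0: "ocg"
  Row 1: "bee"
First row length: 3

3


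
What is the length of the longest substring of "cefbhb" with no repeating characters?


Input: "cefbhb"
Sliding window (track last position of each char):
  Position 0 ('c'): window [0,0] length 1 -- new best
  Position 1 ('e'): window [0,1] length 2 -- new best
  Position 2 ('f'): window [0,2] length 3 -- new best
  Position 3 ('b'): window [0,3] length 4 -- new best
  Position 4 ('h'): window [0,4] length 5 -- new best
  Position 5 ('b'): repeat (last at 3), move window start to 4
  Position 5 ('b'): window [4,5] length 2
Longest substring with no repeats: "cefbh" with length 5

5


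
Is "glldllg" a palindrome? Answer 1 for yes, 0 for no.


Input: glldllg
Reversed: glldllg
  Compare pos 0 ('g') with pos 6 ('g'): match
  Compare pos 1 ('l') with pos 5 ('l'): match
  Compare pos 2 ('l') with pos 4 ('l'): match
Result: palindrome

1


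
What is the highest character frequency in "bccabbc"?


Input: bccabbc
Character counts:
  'a': 1
  'b': 3
  'c': 3
Maximum frequency: 3

3


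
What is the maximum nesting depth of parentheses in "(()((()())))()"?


Input: "(()((()())))()"
Tracking depth:
  Position 0 '(': depth becomes 1
  Position 1 '(': depth becomes 2
  Position 2 ')': depth becomes 1
  Position 3 '(': depth becomes 2
  Position 4 '(': depth becomes 3
  Position 5 '(': depth becomes 4
  Position 6 ')': depth becomes 3
  Position 7 '(': depth becomes 4
  Position 8 ')': depth becomes 3
  Position 9 ')': depth becomes 2
  Position 10 ')': depth becomes 1
  Position 11 ')': depth becomes 0
  Position 12 '(': depth becomes 1
  Position 13 ')': depth becomes 0
Maximum depth reached: 4

4


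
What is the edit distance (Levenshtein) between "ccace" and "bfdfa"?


Computing edit distance: "ccace" -> "bfdfa"
DP table:
           b    f    d    f    a
      0    1    2    3    4    5
  c   1    1    2    3    4    5
  c   2    2    2    3    4    5
  a   3    3    3    3    4    4
  c   4    4    4    4    4    5
  e   5    5    5    5    5    5
Edit distance = dp[5][5] = 5

5


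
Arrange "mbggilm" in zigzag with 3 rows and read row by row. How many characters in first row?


Zigzag "mbggilm" into 3 rows:
Placing characters:
  'm' => row 0
  'b' => row 1
  'g' => row 2
  'g' => row 1
  'i' => row 0
  'l' => row 1
  'm' => row 2
Rows:
  Row 0: "mi"
  Row 1: "bgl"
  Row 2: "gm"
First row length: 2

2


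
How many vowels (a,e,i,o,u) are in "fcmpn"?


Input: fcmpn
Checking each character:
  'f' at position 0: consonant
  'c' at position 1: consonant
  'm' at position 2: consonant
  'p' at position 3: consonant
  'n' at position 4: consonant
Total vowels: 0

0


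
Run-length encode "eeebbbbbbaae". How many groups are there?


Input: eeebbbbbbaae
Scanning for consecutive runs:
  Group 1: 'e' x 3 (positions 0-2)
  Group 2: 'b' x 6 (positions 3-8)
  Group 3: 'a' x 2 (positions 9-10)
  Group 4: 'e' x 1 (positions 11-11)
Total groups: 4

4


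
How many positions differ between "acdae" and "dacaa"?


Comparing "acdae" and "dacaa" position by position:
  Position 0: 'a' vs 'd' => DIFFER
  Position 1: 'c' vs 'a' => DIFFER
  Position 2: 'd' vs 'c' => DIFFER
  Position 3: 'a' vs 'a' => same
  Position 4: 'e' vs 'a' => DIFFER
Positions that differ: 4

4


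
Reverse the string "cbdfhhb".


Input: cbdfhhb
Reading characters right to left:
  Position 6: 'b'
  Position 5: 'h'
  Position 4: 'h'
  Position 3: 'f'
  Position 2: 'd'
  Position 1: 'b'
  Position 0: 'c'
Reversed: bhhfdbc

bhhfdbc


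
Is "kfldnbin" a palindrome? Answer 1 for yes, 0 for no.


Input: kfldnbin
Reversed: nibndlfk
  Compare pos 0 ('k') with pos 7 ('n'): MISMATCH
  Compare pos 1 ('f') with pos 6 ('i'): MISMATCH
  Compare pos 2 ('l') with pos 5 ('b'): MISMATCH
  Compare pos 3 ('d') with pos 4 ('n'): MISMATCH
Result: not a palindrome

0


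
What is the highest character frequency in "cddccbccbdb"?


Input: cddccbccbdb
Character counts:
  'b': 3
  'c': 5
  'd': 3
Maximum frequency: 5

5


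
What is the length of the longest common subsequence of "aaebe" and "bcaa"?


LCS of "aaebe" and "bcaa"
DP table:
           b    c    a    a
      0    0    0    0    0
  a   0    0    0    1    1
  a   0    0    0    1    2
  e   0    0    0    1    2
  b   0    1    1    1    2
  e   0    1    1    1    2
LCS length = dp[5][4] = 2

2


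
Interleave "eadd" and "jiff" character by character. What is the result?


Interleaving "eadd" and "jiff":
  Position 0: 'e' from first, 'j' from second => "ej"
  Position 1: 'a' from first, 'i' from second => "ai"
  Position 2: 'd' from first, 'f' from second => "df"
  Position 3: 'd' from first, 'f' from second => "df"
Result: ejaidfdf

ejaidfdf


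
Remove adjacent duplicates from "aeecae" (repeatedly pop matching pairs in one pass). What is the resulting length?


Input: aeecae
Stack-based adjacent duplicate removal:
  Read 'a': push. Stack: a
  Read 'e': push. Stack: ae
  Read 'e': matches stack top 'e' => pop. Stack: a
  Read 'c': push. Stack: ac
  Read 'a': push. Stack: aca
  Read 'e': push. Stack: acae
Final stack: "acae" (length 4)

4


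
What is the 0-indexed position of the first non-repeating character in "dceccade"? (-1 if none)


Input: dceccade
Character frequencies:
  'a': 1
  'c': 3
  'd': 2
  'e': 2
Scanning left to right for freq == 1:
  Position 0 ('d'): freq=2, skip
  Position 1 ('c'): freq=3, skip
  Position 2 ('e'): freq=2, skip
  Position 3 ('c'): freq=3, skip
  Position 4 ('c'): freq=3, skip
  Position 5 ('a'): unique! => answer = 5

5


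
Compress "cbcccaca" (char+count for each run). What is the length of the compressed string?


Input: cbcccaca
Runs:
  'c' x 1 => "c1"
  'b' x 1 => "b1"
  'c' x 3 => "c3"
  'a' x 1 => "a1"
  'c' x 1 => "c1"
  'a' x 1 => "a1"
Compressed: "c1b1c3a1c1a1"
Compressed length: 12

12


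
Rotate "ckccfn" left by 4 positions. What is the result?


Input: "ckccfn", rotate left by 4
First 4 characters: "ckcc"
Remaining characters: "fn"
Concatenate remaining + first: "fn" + "ckcc" = "fnckcc"

fnckcc


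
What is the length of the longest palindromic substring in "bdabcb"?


Input: "bdabcb"
Checking substrings for palindromes:
  [3:6] "bcb" (len 3) => palindrome
Longest palindromic substring: "bcb" with length 3

3


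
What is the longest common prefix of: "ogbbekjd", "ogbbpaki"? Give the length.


Words: ogbbekjd, ogbbpaki
  Position 0: all 'o' => match
  Position 1: all 'g' => match
  Position 2: all 'b' => match
  Position 3: all 'b' => match
  Position 4: ('e', 'p') => mismatch, stop
LCP = "ogbb" (length 4)

4


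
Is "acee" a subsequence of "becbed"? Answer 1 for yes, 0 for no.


Check if "acee" is a subsequence of "becbed"
Greedy scan:
  Position 0 ('b'): no match needed
  Position 1 ('e'): no match needed
  Position 2 ('c'): no match needed
  Position 3 ('b'): no match needed
  Position 4 ('e'): no match needed
  Position 5 ('d'): no match needed
Only matched 0/4 characters => not a subsequence

0


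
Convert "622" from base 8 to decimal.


Input: "622" in base 8
Positional expansion:
  Digit '6' (value 6) x 8^2 = 384
  Digit '2' (value 2) x 8^1 = 16
  Digit '2' (value 2) x 8^0 = 2
Sum = 402

402


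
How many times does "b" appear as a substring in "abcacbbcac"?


Searching for "b" in "abcacbbcac"
Scanning each position:
  Position 0: "a" => no
  Position 1: "b" => MATCH
  Position 2: "c" => no
  Position 3: "a" => no
  Position 4: "c" => no
  Position 5: "b" => MATCH
  Position 6: "b" => MATCH
  Position 7: "c" => no
  Position 8: "a" => no
  Position 9: "c" => no
Total occurrences: 3

3


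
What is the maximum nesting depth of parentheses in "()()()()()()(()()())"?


Input: "()()()()()()(()()())"
Tracking depth:
  Position 0 '(': depth becomes 1
  Position 1 ')': depth becomes 0
  Position 2 '(': depth becomes 1
  Position 3 ')': depth becomes 0
  Position 4 '(': depth becomes 1
  Position 5 ')': depth becomes 0
  Position 6 '(': depth becomes 1
  Position 7 ')': depth becomes 0
  Position 8 '(': depth becomes 1
  Position 9 ')': depth becomes 0
  Position 10 '(': depth becomes 1
  Position 11 ')': depth becomes 0
  Position 12 '(': depth becomes 1
  Position 13 '(': depth becomes 2
  Position 14 ')': depth becomes 1
  Position 15 '(': depth becomes 2
  Position 16 ')': depth becomes 1
  Position 17 '(': depth becomes 2
  Position 18 ')': depth becomes 1
  Position 19 ')': depth becomes 0
Maximum depth reached: 2

2


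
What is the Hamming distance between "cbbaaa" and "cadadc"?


Comparing "cbbaaa" and "cadadc" position by position:
  Position 0: 'c' vs 'c' => same
  Position 1: 'b' vs 'a' => differ
  Position 2: 'b' vs 'd' => differ
  Position 3: 'a' vs 'a' => same
  Position 4: 'a' vs 'd' => differ
  Position 5: 'a' vs 'c' => differ
Total differences (Hamming distance): 4

4


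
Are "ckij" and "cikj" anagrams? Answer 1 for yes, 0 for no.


Strings: "ckij", "cikj"
Sorted first:  cijk
Sorted second: cijk
Sorted forms match => anagrams

1


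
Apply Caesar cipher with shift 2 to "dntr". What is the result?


Caesar cipher: shift "dntr" by 2
  'd' (pos 3) + 2 = pos 5 = 'f'
  'n' (pos 13) + 2 = pos 15 = 'p'
  't' (pos 19) + 2 = pos 21 = 'v'
  'r' (pos 17) + 2 = pos 19 = 't'
Result: fpvt

fpvt


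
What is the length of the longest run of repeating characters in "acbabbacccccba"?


Input: "acbabbacccccba"
Scanning for longest run:
  Position 1 ('c'): new char, reset run to 1
  Position 2 ('b'): new char, reset run to 1
  Position 3 ('a'): new char, reset run to 1
  Position 4 ('b'): new char, reset run to 1
  Position 5 ('b'): continues run of 'b', length=2
  Position 6 ('a'): new char, reset run to 1
  Position 7 ('c'): new char, reset run to 1
  Position 8 ('c'): continues run of 'c', length=2
  Position 9 ('c'): continues run of 'c', length=3
  Position 10 ('c'): continues run of 'c', length=4
  Position 11 ('c'): continues run of 'c', length=5
  Position 12 ('b'): new char, reset run to 1
  Position 13 ('a'): new char, reset run to 1
Longest run: 'c' with length 5

5


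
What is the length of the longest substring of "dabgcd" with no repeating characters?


Input: "dabgcd"
Sliding window (track last position of each char):
  Position 0 ('d'): window [0,0] length 1 -- new best
  Position 1 ('a'): window [0,1] length 2 -- new best
  Position 2 ('b'): window [0,2] length 3 -- new best
  Position 3 ('g'): window [0,3] length 4 -- new best
  Position 4 ('c'): window [0,4] length 5 -- new best
  Position 5 ('d'): repeat (last at 0), move window start to 1
  Position 5 ('d'): window [1,5] length 5
Longest substring with no repeats: "dabgc" with length 5

5


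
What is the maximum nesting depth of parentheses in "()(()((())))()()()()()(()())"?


Input: "()(()((())))()()()()()(()())"
Tracking depth:
  Position 0 '(': depth becomes 1
  Position 1 ')': depth becomes 0
  Position 2 '(': depth becomes 1
  Position 3 '(': depth becomes 2
  Position 4 ')': depth becomes 1
  Position 5 '(': depth becomes 2
  Position 6 '(': depth becomes 3
  Position 7 '(': depth becomes 4
  Position 8 ')': depth becomes 3
  Position 9 ')': depth becomes 2
  Position 10 ')': depth becomes 1
  Position 11 ')': depth becomes 0
  Position 12 '(': depth becomes 1
  Position 13 ')': depth becomes 0
  Position 14 '(': depth becomes 1
  Position 15 ')': depth becomes 0
  Position 16 '(': depth becomes 1
  Position 17 ')': depth becomes 0
  Position 18 '(': depth becomes 1
  Position 19 ')': depth becomes 0
  Position 20 '(': depth becomes 1
  Position 21 ')': depth becomes 0
  Position 22 '(': depth becomes 1
  Position 23 '(': depth becomes 2
  Position 24 ')': depth becomes 1
  Position 25 '(': depth becomes 2
  Position 26 ')': depth becomes 1
  Position 27 ')': depth becomes 0
Maximum depth reached: 4

4


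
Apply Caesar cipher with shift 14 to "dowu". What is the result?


Caesar cipher: shift "dowu" by 14
  'd' (pos 3) + 14 = pos 17 = 'r'
  'o' (pos 14) + 14 = pos 2 = 'c'
  'w' (pos 22) + 14 = pos 10 = 'k'
  'u' (pos 20) + 14 = pos 8 = 'i'
Result: rcki

rcki


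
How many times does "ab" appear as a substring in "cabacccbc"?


Searching for "ab" in "cabacccbc"
Scanning each position:
  Position 0: "ca" => no
  Position 1: "ab" => MATCH
  Position 2: "ba" => no
  Position 3: "ac" => no
  Position 4: "cc" => no
  Position 5: "cc" => no
  Position 6: "cb" => no
  Position 7: "bc" => no
Total occurrences: 1

1


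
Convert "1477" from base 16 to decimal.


Input: "1477" in base 16
Positional expansion:
  Digit '1' (value 1) x 16^3 = 4096
  Digit '4' (value 4) x 16^2 = 1024
  Digit '7' (value 7) x 16^1 = 112
  Digit '7' (value 7) x 16^0 = 7
Sum = 5239

5239


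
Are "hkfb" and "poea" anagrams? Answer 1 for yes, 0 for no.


Strings: "hkfb", "poea"
Sorted first:  bfhk
Sorted second: aeop
Differ at position 0: 'b' vs 'a' => not anagrams

0


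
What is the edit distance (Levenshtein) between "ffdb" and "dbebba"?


Computing edit distance: "ffdb" -> "dbebba"
DP table:
           d    b    e    b    b    a
      0    1    2    3    4    5    6
  f   1    1    2    3    4    5    6
  f   2    2    2    3    4    5    6
  d   3    2    3    3    4    5    6
  b   4    3    2    3    3    4    5
Edit distance = dp[4][6] = 5

5


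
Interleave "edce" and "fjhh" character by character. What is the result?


Interleaving "edce" and "fjhh":
  Position 0: 'e' from first, 'f' from second => "ef"
  Position 1: 'd' from first, 'j' from second => "dj"
  Position 2: 'c' from first, 'h' from second => "ch"
  Position 3: 'e' from first, 'h' from second => "eh"
Result: efdjcheh

efdjcheh


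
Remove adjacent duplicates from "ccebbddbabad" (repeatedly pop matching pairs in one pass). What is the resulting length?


Input: ccebbddbabad
Stack-based adjacent duplicate removal:
  Read 'c': push. Stack: c
  Read 'c': matches stack top 'c' => pop. Stack: (empty)
  Read 'e': push. Stack: e
  Read 'b': push. Stack: eb
  Read 'b': matches stack top 'b' => pop. Stack: e
  Read 'd': push. Stack: ed
  Read 'd': matches stack top 'd' => pop. Stack: e
  Read 'b': push. Stack: eb
  Read 'a': push. Stack: eba
  Read 'b': push. Stack: ebab
  Read 'a': push. Stack: ebaba
  Read 'd': push. Stack: ebabad
Final stack: "ebabad" (length 6)

6


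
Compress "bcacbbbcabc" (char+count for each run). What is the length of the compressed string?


Input: bcacbbbcabc
Runs:
  'b' x 1 => "b1"
  'c' x 1 => "c1"
  'a' x 1 => "a1"
  'c' x 1 => "c1"
  'b' x 3 => "b3"
  'c' x 1 => "c1"
  'a' x 1 => "a1"
  'b' x 1 => "b1"
  'c' x 1 => "c1"
Compressed: "b1c1a1c1b3c1a1b1c1"
Compressed length: 18

18


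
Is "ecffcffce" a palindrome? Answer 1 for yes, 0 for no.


Input: ecffcffce
Reversed: ecffcffce
  Compare pos 0 ('e') with pos 8 ('e'): match
  Compare pos 1 ('c') with pos 7 ('c'): match
  Compare pos 2 ('f') with pos 6 ('f'): match
  Compare pos 3 ('f') with pos 5 ('f'): match
Result: palindrome

1


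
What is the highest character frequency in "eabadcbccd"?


Input: eabadcbccd
Character counts:
  'a': 2
  'b': 2
  'c': 3
  'd': 2
  'e': 1
Maximum frequency: 3

3


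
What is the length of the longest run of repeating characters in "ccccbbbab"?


Input: "ccccbbbab"
Scanning for longest run:
  Position 1 ('c'): continues run of 'c', length=2
  Position 2 ('c'): continues run of 'c', length=3
  Position 3 ('c'): continues run of 'c', length=4
  Position 4 ('b'): new char, reset run to 1
  Position 5 ('b'): continues run of 'b', length=2
  Position 6 ('b'): continues run of 'b', length=3
  Position 7 ('a'): new char, reset run to 1
  Position 8 ('b'): new char, reset run to 1
Longest run: 'c' with length 4

4


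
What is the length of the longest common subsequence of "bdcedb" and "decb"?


LCS of "bdcedb" and "decb"
DP table:
           d    e    c    b
      0    0    0    0    0
  b   0    0    0    0    1
  d   0    1    1    1    1
  c   0    1    1    2    2
  e   0    1    2    2    2
  d   0    1    2    2    2
  b   0    1    2    2    3
LCS length = dp[6][4] = 3

3


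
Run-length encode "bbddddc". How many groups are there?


Input: bbddddc
Scanning for consecutive runs:
  Group 1: 'b' x 2 (positions 0-1)
  Group 2: 'd' x 4 (positions 2-5)
  Group 3: 'c' x 1 (positions 6-6)
Total groups: 3

3


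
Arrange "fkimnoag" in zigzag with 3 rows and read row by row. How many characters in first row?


Zigzag "fkimnoag" into 3 rows:
Placing characters:
  'f' => row 0
  'k' => row 1
  'i' => row 2
  'm' => row 1
  'n' => row 0
  'o' => row 1
  'a' => row 2
  'g' => row 1
Rows:
  Row 0: "fn"
  Row 1: "kmog"
  Row 2: "ia"
First row length: 2

2


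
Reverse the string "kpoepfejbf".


Input: kpoepfejbf
Reading characters right to left:
  Position 9: 'f'
  Position 8: 'b'
  Position 7: 'j'
  Position 6: 'e'
  Position 5: 'f'
  Position 4: 'p'
  Position 3: 'e'
  Position 2: 'o'
  Position 1: 'p'
  Position 0: 'k'
Reversed: fbjefpeopk

fbjefpeopk


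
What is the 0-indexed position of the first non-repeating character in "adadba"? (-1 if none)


Input: adadba
Character frequencies:
  'a': 3
  'b': 1
  'd': 2
Scanning left to right for freq == 1:
  Position 0 ('a'): freq=3, skip
  Position 1 ('d'): freq=2, skip
  Position 2 ('a'): freq=3, skip
  Position 3 ('d'): freq=2, skip
  Position 4 ('b'): unique! => answer = 4

4


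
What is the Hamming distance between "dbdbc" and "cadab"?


Comparing "dbdbc" and "cadab" position by position:
  Position 0: 'd' vs 'c' => differ
  Position 1: 'b' vs 'a' => differ
  Position 2: 'd' vs 'd' => same
  Position 3: 'b' vs 'a' => differ
  Position 4: 'c' vs 'b' => differ
Total differences (Hamming distance): 4

4


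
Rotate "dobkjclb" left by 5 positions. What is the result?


Input: "dobkjclb", rotate left by 5
First 5 characters: "dobkj"
Remaining characters: "clb"
Concatenate remaining + first: "clb" + "dobkj" = "clbdobkj"

clbdobkj


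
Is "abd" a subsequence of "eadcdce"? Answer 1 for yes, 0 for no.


Check if "abd" is a subsequence of "eadcdce"
Greedy scan:
  Position 0 ('e'): no match needed
  Position 1 ('a'): matches sub[0] = 'a'
  Position 2 ('d'): no match needed
  Position 3 ('c'): no match needed
  Position 4 ('d'): no match needed
  Position 5 ('c'): no match needed
  Position 6 ('e'): no match needed
Only matched 1/3 characters => not a subsequence

0


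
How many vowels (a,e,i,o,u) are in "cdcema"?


Input: cdcema
Checking each character:
  'c' at position 0: consonant
  'd' at position 1: consonant
  'c' at position 2: consonant
  'e' at position 3: vowel (running total: 1)
  'm' at position 4: consonant
  'a' at position 5: vowel (running total: 2)
Total vowels: 2

2


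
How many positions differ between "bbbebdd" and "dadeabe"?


Comparing "bbbebdd" and "dadeabe" position by position:
  Position 0: 'b' vs 'd' => DIFFER
  Position 1: 'b' vs 'a' => DIFFER
  Position 2: 'b' vs 'd' => DIFFER
  Position 3: 'e' vs 'e' => same
  Position 4: 'b' vs 'a' => DIFFER
  Position 5: 'd' vs 'b' => DIFFER
  Position 6: 'd' vs 'e' => DIFFER
Positions that differ: 6

6


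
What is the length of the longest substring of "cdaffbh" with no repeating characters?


Input: "cdaffbh"
Sliding window (track last position of each char):
  Position 0 ('c'): window [0,0] length 1 -- new best
  Position 1 ('d'): window [0,1] length 2 -- new best
  Position 2 ('a'): window [0,2] length 3 -- new best
  Position 3 ('f'): window [0,3] length 4 -- new best
  Position 4 ('f'): repeat (last at 3), move window start to 4
  Position 4 ('f'): window [4,4] length 1
  Position 5 ('b'): window [4,5] length 2
  Position 6 ('h'): window [4,6] length 3
Longest substring with no repeats: "cdaf" with length 4

4


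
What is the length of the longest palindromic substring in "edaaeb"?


Input: "edaaeb"
Checking substrings for palindromes:
  [2:4] "aa" (len 2) => palindrome
Longest palindromic substring: "aa" with length 2

2


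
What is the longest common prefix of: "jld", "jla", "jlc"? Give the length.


Words: jld, jla, jlc
  Position 0: all 'j' => match
  Position 1: all 'l' => match
  Position 2: ('d', 'a', 'c') => mismatch, stop
LCP = "jl" (length 2)

2


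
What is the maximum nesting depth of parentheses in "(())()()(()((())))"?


Input: "(())()()(()((())))"
Tracking depth:
  Position 0 '(': depth becomes 1
  Position 1 '(': depth becomes 2
  Position 2 ')': depth becomes 1
  Position 3 ')': depth becomes 0
  Position 4 '(': depth becomes 1
  Position 5 ')': depth becomes 0
  Position 6 '(': depth becomes 1
  Position 7 ')': depth becomes 0
  Position 8 '(': depth becomes 1
  Position 9 '(': depth becomes 2
  Position 10 ')': depth becomes 1
  Position 11 '(': depth becomes 2
  Position 12 '(': depth becomes 3
  Position 13 '(': depth becomes 4
  Position 14 ')': depth becomes 3
  Position 15 ')': depth becomes 2
  Position 16 ')': depth becomes 1
  Position 17 ')': depth becomes 0
Maximum depth reached: 4

4


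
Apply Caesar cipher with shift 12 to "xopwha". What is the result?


Caesar cipher: shift "xopwha" by 12
  'x' (pos 23) + 12 = pos 9 = 'j'
  'o' (pos 14) + 12 = pos 0 = 'a'
  'p' (pos 15) + 12 = pos 1 = 'b'
  'w' (pos 22) + 12 = pos 8 = 'i'
  'h' (pos 7) + 12 = pos 19 = 't'
  'a' (pos 0) + 12 = pos 12 = 'm'
Result: jabitm

jabitm


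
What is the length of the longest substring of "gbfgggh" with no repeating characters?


Input: "gbfgggh"
Sliding window (track last position of each char):
  Position 0 ('g'): window [0,0] length 1 -- new best
  Position 1 ('b'): window [0,1] length 2 -- new best
  Position 2 ('f'): window [0,2] length 3 -- new best
  Position 3 ('g'): repeat (last at 0), move window start to 1
  Position 3 ('g'): window [1,3] length 3
  Position 4 ('g'): repeat (last at 3), move window start to 4
  Position 4 ('g'): window [4,4] length 1
  Position 5 ('g'): repeat (last at 4), move window start to 5
  Position 5 ('g'): window [5,5] length 1
  Position 6 ('h'): window [5,6] length 2
Longest substring with no repeats: "gbf" with length 3

3


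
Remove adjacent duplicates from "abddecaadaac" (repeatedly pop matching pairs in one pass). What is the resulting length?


Input: abddecaadaac
Stack-based adjacent duplicate removal:
  Read 'a': push. Stack: a
  Read 'b': push. Stack: ab
  Read 'd': push. Stack: abd
  Read 'd': matches stack top 'd' => pop. Stack: ab
  Read 'e': push. Stack: abe
  Read 'c': push. Stack: abec
  Read 'a': push. Stack: abeca
  Read 'a': matches stack top 'a' => pop. Stack: abec
  Read 'd': push. Stack: abecd
  Read 'a': push. Stack: abecda
  Read 'a': matches stack top 'a' => pop. Stack: abecd
  Read 'c': push. Stack: abecdc
Final stack: "abecdc" (length 6)

6


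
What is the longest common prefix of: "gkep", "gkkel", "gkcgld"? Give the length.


Words: gkep, gkkel, gkcgld
  Position 0: all 'g' => match
  Position 1: all 'k' => match
  Position 2: ('e', 'k', 'c') => mismatch, stop
LCP = "gk" (length 2)

2


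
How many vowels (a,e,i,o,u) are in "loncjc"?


Input: loncjc
Checking each character:
  'l' at position 0: consonant
  'o' at position 1: vowel (running total: 1)
  'n' at position 2: consonant
  'c' at position 3: consonant
  'j' at position 4: consonant
  'c' at position 5: consonant
Total vowels: 1

1


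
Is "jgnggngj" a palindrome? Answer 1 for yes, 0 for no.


Input: jgnggngj
Reversed: jgnggngj
  Compare pos 0 ('j') with pos 7 ('j'): match
  Compare pos 1 ('g') with pos 6 ('g'): match
  Compare pos 2 ('n') with pos 5 ('n'): match
  Compare pos 3 ('g') with pos 4 ('g'): match
Result: palindrome

1


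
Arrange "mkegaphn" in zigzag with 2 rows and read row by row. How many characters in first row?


Zigzag "mkegaphn" into 2 rows:
Placing characters:
  'm' => row 0
  'k' => row 1
  'e' => row 0
  'g' => row 1
  'a' => row 0
  'p' => row 1
  'h' => row 0
  'n' => row 1
Rows:
  Row 0: "meah"
  Row 1: "kgpn"
First row length: 4

4


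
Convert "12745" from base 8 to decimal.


Input: "12745" in base 8
Positional expansion:
  Digit '1' (value 1) x 8^4 = 4096
  Digit '2' (value 2) x 8^3 = 1024
  Digit '7' (value 7) x 8^2 = 448
  Digit '4' (value 4) x 8^1 = 32
  Digit '5' (value 5) x 8^0 = 5
Sum = 5605

5605


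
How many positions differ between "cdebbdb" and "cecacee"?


Comparing "cdebbdb" and "cecacee" position by position:
  Position 0: 'c' vs 'c' => same
  Position 1: 'd' vs 'e' => DIFFER
  Position 2: 'e' vs 'c' => DIFFER
  Position 3: 'b' vs 'a' => DIFFER
  Position 4: 'b' vs 'c' => DIFFER
  Position 5: 'd' vs 'e' => DIFFER
  Position 6: 'b' vs 'e' => DIFFER
Positions that differ: 6

6


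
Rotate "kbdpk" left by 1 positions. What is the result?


Input: "kbdpk", rotate left by 1
First 1 characters: "k"
Remaining characters: "bdpk"
Concatenate remaining + first: "bdpk" + "k" = "bdpkk"

bdpkk


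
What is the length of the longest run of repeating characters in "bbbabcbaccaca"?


Input: "bbbabcbaccaca"
Scanning for longest run:
  Position 1 ('b'): continues run of 'b', length=2
  Position 2 ('b'): continues run of 'b', length=3
  Position 3 ('a'): new char, reset run to 1
  Position 4 ('b'): new char, reset run to 1
  Position 5 ('c'): new char, reset run to 1
  Position 6 ('b'): new char, reset run to 1
  Position 7 ('a'): new char, reset run to 1
  Position 8 ('c'): new char, reset run to 1
  Position 9 ('c'): continues run of 'c', length=2
  Position 10 ('a'): new char, reset run to 1
  Position 11 ('c'): new char, reset run to 1
  Position 12 ('a'): new char, reset run to 1
Longest run: 'b' with length 3

3


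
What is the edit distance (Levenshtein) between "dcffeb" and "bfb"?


Computing edit distance: "dcffeb" -> "bfb"
DP table:
           b    f    b
      0    1    2    3
  d   1    1    2    3
  c   2    2    2    3
  f   3    3    2    3
  f   4    4    3    3
  e   5    5    4    4
  b   6    5    5    4
Edit distance = dp[6][3] = 4

4
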